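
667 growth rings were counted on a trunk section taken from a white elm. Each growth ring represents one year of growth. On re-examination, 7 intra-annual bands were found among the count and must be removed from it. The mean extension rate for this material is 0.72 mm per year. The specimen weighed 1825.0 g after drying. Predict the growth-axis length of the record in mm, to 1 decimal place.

After corrections the count is 667 − 7 = 660 growth rings.
Length ≈ 0.72 × 660 = 475.2 mm.

475.2 mm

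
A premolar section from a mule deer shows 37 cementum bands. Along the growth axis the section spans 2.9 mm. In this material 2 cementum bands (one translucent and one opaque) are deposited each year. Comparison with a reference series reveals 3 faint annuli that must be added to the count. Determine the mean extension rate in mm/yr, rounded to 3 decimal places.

True cementum band count = 37 + 3 = 40.
40 cementum bands at 2 per year is 40 / 2 = 20 years.
Mean rate = 2.9 mm / 20 years ≈ 0.145 mm/yr.

0.145 mm/yr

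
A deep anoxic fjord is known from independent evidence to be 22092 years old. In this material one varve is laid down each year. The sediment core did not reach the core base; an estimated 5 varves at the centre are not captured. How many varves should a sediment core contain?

22087 varves

At one varve per year, 22092 years correspond to 22092 varves.
Subtracting the 5 varves not captured gives 22092 − 5 = 22087 varves in the record.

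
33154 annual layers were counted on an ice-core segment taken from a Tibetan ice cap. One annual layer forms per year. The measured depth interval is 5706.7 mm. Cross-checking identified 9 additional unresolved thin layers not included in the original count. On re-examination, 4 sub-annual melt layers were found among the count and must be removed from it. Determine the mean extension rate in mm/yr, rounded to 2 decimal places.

True annual layer count = 33154 − 4 + 9 = 33159.
5706.7 mm over 33159 years gives 5706.7 / 33159 ≈ 0.17 mm/yr.

0.17 mm/yr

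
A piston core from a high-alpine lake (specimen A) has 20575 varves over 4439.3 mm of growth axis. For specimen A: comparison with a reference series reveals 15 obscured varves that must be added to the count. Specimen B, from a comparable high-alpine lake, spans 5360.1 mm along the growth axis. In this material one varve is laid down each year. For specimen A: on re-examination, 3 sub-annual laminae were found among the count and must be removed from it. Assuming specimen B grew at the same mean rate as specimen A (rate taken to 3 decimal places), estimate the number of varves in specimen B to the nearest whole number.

Specimen A: adjusted count: 20575 − 3 + 15 = 20587 varves.
A: Mean rate = 4439.3 mm / 20587 years ≈ 0.216 mm/year.
B spans 5360.1 / 0.216 = 24815.28 years ≈ 24815 varves.

24815 varves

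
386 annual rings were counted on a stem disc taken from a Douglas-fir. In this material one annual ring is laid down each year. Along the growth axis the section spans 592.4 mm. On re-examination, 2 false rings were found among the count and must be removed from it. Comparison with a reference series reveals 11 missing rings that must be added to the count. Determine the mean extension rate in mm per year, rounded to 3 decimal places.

1.500 mm per year

Correcting the raw count gives 386 − 2 + 11 = 395 true annual rings.
592.4 mm over 395 years gives 592.4 / 395 ≈ 1.500 mm per year.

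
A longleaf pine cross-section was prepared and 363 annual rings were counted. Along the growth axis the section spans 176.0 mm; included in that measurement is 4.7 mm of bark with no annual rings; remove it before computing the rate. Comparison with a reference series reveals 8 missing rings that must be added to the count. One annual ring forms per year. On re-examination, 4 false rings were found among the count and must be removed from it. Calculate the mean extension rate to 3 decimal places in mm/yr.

0.467 mm/yr

After corrections the count is 363 − 4 + 8 = 367 annual rings.
Removing the 4.7 mm offcut leaves 176.0 − 4.7 = 171.3 mm.
171.3 mm over 367 years gives 171.3 / 367 ≈ 0.467 mm/yr.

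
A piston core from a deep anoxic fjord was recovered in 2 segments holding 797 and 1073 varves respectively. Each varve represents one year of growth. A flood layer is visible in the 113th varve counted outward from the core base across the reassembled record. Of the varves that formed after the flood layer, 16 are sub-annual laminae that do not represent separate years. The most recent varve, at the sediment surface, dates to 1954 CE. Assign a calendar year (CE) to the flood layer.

213 CE

Total varves = 797 + 1073 = 1870.
The flood layer sits at varve 113 from the core base, so 1870 − 113 = 1757 varves formed after it.
1757 − 16 false = 1741 true varves after the flood layer.
1954 − 1741 = 213 CE.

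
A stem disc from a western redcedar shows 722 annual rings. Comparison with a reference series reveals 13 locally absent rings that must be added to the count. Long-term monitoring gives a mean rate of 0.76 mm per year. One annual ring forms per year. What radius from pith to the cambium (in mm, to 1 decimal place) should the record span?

Correcting the raw count gives 722 + 13 = 735 true annual rings.
735 years at 0.76 mm/year gives 0.76 × 735 = 558.6 mm.

558.6 mm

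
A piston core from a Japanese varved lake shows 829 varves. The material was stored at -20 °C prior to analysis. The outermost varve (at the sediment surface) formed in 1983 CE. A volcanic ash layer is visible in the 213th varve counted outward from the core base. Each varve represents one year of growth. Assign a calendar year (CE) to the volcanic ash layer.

829 − 213 = 616 varves lie beyond the volcanic ash layer toward the sediment surface.
Counting back 616 years from 1983 CE places the volcanic ash layer in 1983 − 616 = 1367 CE.

1367 CE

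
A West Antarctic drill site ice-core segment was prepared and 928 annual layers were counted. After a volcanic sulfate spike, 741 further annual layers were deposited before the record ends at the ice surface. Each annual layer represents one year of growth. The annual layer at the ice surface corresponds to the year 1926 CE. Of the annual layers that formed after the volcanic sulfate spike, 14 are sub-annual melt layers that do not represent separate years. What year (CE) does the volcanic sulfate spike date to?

741 annual layers formed after the volcanic sulfate spike.
Removing the 14 false annual layers leaves 741 − 14 = 727 true annual layers beyond the volcanic sulfate spike.
Counting back 727 years from 1926 CE places the volcanic sulfate spike in 1926 − 727 = 1199 CE.

1199 CE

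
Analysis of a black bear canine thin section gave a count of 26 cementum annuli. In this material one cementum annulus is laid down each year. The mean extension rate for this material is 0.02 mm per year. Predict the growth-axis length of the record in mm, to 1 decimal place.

0.5 mm

The record spans 26 years at 0.02 mm per year.
26 years at 0.02 mm/year gives 0.02 × 26 = 0.5 mm.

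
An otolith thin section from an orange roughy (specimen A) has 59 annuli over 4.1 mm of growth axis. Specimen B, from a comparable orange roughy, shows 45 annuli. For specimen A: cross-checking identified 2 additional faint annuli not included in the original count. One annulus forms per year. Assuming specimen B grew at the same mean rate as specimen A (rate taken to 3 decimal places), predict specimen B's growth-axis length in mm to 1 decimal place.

3.0 mm

Specimen A: true annulus count = 59 + 2 = 61.
A: 4.1 mm over 61 years gives 4.1 / 61 ≈ 0.067 mm/yr.
Length of B = 0.067 × 45 = 3.0 mm.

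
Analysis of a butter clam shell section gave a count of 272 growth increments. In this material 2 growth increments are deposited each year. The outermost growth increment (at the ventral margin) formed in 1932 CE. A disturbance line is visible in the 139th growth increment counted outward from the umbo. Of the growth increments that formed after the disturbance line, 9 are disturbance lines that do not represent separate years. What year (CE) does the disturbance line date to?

The disturbance line sits at growth increment 139 from the umbo, so 272 − 139 = 133 growth increments formed after it.
Removing the 9 false growth increments leaves 133 − 9 = 124 true growth increments beyond the disturbance line.
124 growth increments at 2 per year is 124 / 2 = 62 years.
Counting back 62 years from 1932 CE places the disturbance line in 1932 − 62 = 1870 CE.

1870 CE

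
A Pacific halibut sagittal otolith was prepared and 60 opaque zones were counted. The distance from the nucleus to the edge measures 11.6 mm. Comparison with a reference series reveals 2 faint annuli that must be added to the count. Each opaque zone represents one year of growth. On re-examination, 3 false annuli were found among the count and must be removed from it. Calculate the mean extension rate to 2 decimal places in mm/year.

0.20 mm/year

Correcting the raw count gives 60 − 3 + 2 = 59 true opaque zones.
11.6 mm over 59 years gives 11.6 / 59 ≈ 0.20 mm/year.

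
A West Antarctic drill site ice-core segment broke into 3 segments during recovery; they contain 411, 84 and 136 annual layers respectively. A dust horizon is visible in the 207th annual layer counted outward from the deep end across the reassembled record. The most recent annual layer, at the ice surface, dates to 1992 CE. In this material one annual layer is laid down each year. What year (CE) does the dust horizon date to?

1568 CE

Total annual layers = 411 + 84 + 136 = 631.
The dust horizon sits at annual layer 207 from the deep end, so 631 − 207 = 424 annual layers formed after it.
The annual layer at the ice surface is 1992 CE, so the dust horizon dates to 1992 − 424 = 1568 CE.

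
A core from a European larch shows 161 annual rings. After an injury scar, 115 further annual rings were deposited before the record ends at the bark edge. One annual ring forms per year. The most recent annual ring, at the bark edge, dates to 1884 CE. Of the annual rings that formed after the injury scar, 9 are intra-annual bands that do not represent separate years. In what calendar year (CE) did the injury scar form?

115 annual rings formed after the injury scar.
115 − 9 false = 106 true annual rings after the injury scar.
Counting back 106 years from 1884 CE places the injury scar in 1884 − 106 = 1778 CE.

1778 CE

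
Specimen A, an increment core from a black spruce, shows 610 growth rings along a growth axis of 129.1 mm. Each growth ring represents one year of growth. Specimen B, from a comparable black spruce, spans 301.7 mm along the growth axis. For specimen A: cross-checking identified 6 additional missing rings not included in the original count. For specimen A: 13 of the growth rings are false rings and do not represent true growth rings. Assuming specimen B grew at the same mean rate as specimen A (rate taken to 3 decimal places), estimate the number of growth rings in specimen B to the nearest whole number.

Specimen A: after corrections the count is 610 − 13 + 6 = 603 growth rings.
A: Mean rate = 129.1 mm / 603 years ≈ 0.214 mm/yr.
For B, 301.7 / 0.214 = 1409.81 years ≈ 1410 growth rings.

1410 growth rings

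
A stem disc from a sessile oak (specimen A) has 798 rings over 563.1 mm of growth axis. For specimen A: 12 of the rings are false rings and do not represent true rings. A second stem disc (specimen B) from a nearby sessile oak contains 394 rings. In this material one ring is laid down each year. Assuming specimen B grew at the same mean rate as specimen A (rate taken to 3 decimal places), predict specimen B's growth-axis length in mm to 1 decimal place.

282.1 mm

Specimen A: correcting the raw count gives 798 − 12 = 786 true rings.
A: 563.1 mm over 786 years gives 563.1 / 786 ≈ 0.716 mm per year.
B's length ≈ 0.716 × 394 = 282.1 mm.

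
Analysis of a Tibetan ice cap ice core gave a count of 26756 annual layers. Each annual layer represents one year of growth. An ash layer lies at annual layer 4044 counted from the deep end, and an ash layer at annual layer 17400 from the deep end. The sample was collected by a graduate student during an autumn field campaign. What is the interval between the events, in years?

13356 yr

Separation: 17400 − 4044 = 13356 annual layers.
That is 13356 years at one annual layer per year.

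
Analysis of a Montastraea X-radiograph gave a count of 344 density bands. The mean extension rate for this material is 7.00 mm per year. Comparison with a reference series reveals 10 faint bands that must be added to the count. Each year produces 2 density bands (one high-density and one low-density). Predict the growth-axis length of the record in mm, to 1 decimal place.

1239.0 mm

Correcting the raw count gives 344 + 10 = 354 true density bands.
354 density bands at 2 per year is 354 / 2 = 177 years.
177 years at 7.00 mm/year gives 7.00 × 177 = 1239.0 mm.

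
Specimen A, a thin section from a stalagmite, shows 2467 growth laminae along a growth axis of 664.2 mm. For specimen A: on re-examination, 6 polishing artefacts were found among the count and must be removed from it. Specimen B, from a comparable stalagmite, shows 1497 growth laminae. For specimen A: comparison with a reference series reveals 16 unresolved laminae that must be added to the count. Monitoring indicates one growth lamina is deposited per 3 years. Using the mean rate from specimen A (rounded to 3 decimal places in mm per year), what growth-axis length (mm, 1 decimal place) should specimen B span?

399.7 mm

Specimen A: after corrections the count is 2467 − 6 + 16 = 2477 growth laminae.
Specimen A: multiplying by 3 years per growth lamina: 2477 × 3 = 7431 years.
A: Extension rate ≈ 664.2 / 7431 = 0.089 mm per year.
Specimen B: multiplying by 3 years per growth lamina: 1497 × 3 = 4491 years. For B, 0.089 mm/year × 4491 years = 399.7 mm.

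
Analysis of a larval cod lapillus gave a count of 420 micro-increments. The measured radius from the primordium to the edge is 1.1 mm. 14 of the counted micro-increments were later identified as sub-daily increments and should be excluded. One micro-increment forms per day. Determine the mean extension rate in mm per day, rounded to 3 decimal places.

0.003 mm per day

Correcting the raw count gives 420 − 14 = 406 true micro-increments.
1.1 mm over 406 days gives 1.1 / 406 ≈ 0.003 mm per day.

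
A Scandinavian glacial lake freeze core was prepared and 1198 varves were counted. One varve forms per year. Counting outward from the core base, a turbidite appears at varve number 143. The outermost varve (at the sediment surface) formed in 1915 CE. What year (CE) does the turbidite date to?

860 CE

Between varve 143 and the sediment surface there are 1198 − 143 = 1055 varves.
1915 − 1055 = 860 CE.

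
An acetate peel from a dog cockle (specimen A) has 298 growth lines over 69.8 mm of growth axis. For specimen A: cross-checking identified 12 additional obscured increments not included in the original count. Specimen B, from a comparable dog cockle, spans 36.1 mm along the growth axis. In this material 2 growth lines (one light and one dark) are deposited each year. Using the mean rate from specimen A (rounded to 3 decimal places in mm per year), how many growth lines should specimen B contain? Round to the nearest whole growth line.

160 growth lines

Specimen A: true growth line count = 298 + 12 = 310.
Specimen A: dividing by 2 growth lines per year: 310 / 2 = 155 years.
A: 69.8 mm over 155 years gives 69.8 / 155 ≈ 0.450 mm/yr.
For B, 36.1 / 0.450 = 80.22 years; at 2 growth lines per year that is 80.22 × 2 ≈ 160 growth lines.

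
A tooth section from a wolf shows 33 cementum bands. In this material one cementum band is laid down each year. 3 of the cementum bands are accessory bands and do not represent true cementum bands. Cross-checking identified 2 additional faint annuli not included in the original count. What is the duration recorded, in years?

Adjusted count: 33 − 3 + 2 = 32 cementum bands.
At one cementum band per year, that is 32 years.

32 yr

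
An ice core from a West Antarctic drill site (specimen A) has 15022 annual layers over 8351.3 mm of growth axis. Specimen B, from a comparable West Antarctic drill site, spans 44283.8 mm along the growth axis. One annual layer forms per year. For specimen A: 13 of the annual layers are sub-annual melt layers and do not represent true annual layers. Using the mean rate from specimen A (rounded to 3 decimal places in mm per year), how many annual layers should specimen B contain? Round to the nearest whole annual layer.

79647 annual layers

Specimen A: after corrections the count is 15022 − 13 = 15009 annual layers.
A: Extension rate ≈ 8351.3 / 15009 = 0.556 mm per year.
For B, 44283.8 / 0.556 = 79647.12 years ≈ 79647 annual layers.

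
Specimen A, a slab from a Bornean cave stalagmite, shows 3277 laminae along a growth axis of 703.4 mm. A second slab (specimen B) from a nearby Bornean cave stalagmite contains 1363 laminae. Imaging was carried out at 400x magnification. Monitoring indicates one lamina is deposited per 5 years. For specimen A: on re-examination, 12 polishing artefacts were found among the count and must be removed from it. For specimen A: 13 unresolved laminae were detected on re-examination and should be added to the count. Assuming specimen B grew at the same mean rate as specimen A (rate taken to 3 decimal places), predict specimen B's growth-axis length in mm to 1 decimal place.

Specimen A: adjusted count: 3277 − 12 + 13 = 3278 laminae.
Specimen A: 3278 laminae at 5 years each span 3278 × 5 = 16390 years.
A: Mean rate = 703.4 mm / 16390 years ≈ 0.043 mm/yr.
Specimen B: at 5 years per lamina, 1363 × 5 = 6815 years. B's length ≈ 0.043 × 6815 = 293.0 mm.

293.0 mm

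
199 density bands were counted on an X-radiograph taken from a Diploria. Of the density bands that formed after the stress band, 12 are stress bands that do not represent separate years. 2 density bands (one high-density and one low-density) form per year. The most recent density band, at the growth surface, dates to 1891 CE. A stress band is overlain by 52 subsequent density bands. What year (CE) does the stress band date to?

1871 CE

There are 52 density bands younger than the stress band.
Removing the 12 false density bands leaves 52 − 12 = 40 true density bands beyond the stress band.
40 density bands at 2 per year is 40 / 2 = 20 years.
1891 − 20 = 1871 CE.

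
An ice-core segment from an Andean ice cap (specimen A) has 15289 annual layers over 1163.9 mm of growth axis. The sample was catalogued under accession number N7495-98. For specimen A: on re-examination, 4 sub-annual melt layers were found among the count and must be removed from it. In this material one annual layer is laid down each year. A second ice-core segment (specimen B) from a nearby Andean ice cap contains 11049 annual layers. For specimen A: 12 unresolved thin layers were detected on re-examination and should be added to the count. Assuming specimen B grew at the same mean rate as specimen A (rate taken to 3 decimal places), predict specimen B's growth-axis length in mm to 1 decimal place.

Specimen A: true annual layer count = 15289 − 4 + 12 = 15297.
A: Mean rate = 1163.9 mm / 15297 years ≈ 0.076 mm per year.
For B, 0.076 mm/year × 11049 years = 839.7 mm.

839.7 mm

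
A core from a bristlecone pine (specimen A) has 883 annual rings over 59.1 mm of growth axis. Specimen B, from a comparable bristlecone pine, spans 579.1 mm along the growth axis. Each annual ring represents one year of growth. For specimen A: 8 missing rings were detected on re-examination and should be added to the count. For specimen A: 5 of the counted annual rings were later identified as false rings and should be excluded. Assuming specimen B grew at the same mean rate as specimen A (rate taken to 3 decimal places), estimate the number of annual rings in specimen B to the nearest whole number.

Specimen A: adjusted count: 883 − 5 + 8 = 886 annual rings.
A: Mean rate = 59.1 mm / 886 years ≈ 0.067 mm/yr.
B spans 579.1 / 0.067 = 8643.28 years ≈ 8643 annual rings.

8643 annual rings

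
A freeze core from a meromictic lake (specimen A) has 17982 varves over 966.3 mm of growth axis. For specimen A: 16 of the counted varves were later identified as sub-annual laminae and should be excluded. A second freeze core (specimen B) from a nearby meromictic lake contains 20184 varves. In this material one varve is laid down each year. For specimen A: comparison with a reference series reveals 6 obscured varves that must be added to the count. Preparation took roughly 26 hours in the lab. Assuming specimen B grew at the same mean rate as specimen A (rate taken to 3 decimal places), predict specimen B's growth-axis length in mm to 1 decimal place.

Specimen A: true varve count = 17982 − 16 + 6 = 17972.
A: Extension rate ≈ 966.3 / 17972 = 0.054 mm/year.
For B, 0.054 mm/year × 20184 years = 1089.9 mm.

1089.9 mm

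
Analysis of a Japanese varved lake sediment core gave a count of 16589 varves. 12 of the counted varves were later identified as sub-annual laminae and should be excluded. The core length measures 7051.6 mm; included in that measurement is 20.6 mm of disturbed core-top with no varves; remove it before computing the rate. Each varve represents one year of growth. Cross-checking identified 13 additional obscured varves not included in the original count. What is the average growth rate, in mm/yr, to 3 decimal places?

After corrections the count is 16589 − 12 + 13 = 16590 varves.
Removing the 20.6 mm offcut leaves 7051.6 − 20.6 = 7031.0 mm.
Mean rate = 7031.0 mm / 16590 years ≈ 0.424 mm/yr.

0.424 mm/yr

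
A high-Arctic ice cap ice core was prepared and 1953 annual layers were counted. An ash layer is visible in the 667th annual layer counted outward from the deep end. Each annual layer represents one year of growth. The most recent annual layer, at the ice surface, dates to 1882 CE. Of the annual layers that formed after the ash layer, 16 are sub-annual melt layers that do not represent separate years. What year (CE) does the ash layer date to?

612 CE

The ash layer sits at annual layer 667 from the deep end, so 1953 − 667 = 1286 annual layers formed after it.
Removing the 16 false annual layers leaves 1286 − 16 = 1270 true annual layers beyond the ash layer.
1882 − 1270 = 612 CE.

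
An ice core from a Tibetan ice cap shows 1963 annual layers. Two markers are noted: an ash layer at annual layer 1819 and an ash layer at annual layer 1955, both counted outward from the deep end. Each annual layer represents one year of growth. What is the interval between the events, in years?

136 years

Separation: 1955 − 1819 = 136 annual layers.
That is 136 years at one annual layer per year.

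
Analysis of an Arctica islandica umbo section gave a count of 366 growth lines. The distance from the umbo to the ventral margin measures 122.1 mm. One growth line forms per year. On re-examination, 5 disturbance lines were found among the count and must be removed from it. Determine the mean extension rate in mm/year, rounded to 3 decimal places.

0.338 mm/year

After corrections the count is 366 − 5 = 361 growth lines.
122.1 mm over 361 years gives 122.1 / 361 ≈ 0.338 mm/year.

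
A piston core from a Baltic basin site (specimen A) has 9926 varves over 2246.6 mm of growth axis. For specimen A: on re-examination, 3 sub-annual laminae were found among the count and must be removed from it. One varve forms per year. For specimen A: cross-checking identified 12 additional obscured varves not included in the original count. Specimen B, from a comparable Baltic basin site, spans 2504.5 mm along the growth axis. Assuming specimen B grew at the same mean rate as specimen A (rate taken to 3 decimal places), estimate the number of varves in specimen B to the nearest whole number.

11082 varves

Specimen A: correcting the raw count gives 9926 − 3 + 12 = 9935 true varves.
A: Extension rate ≈ 2246.6 / 9935 = 0.226 mm/yr.
B spans 2504.5 / 0.226 = 11081.86 years ≈ 11082 varves.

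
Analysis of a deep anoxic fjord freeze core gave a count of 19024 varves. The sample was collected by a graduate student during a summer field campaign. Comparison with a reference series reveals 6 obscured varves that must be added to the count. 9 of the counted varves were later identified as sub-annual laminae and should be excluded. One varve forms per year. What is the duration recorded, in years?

19021 years

True varve count = 19024 − 9 + 6 = 19021.
At one varve per year, that is 19021 years.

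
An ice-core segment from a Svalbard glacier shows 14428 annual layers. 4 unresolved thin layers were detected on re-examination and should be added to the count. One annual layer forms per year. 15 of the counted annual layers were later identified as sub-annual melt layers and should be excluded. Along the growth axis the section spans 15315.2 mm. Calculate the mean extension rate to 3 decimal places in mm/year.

1.062 mm/year

After corrections the count is 14428 − 15 + 4 = 14417 annual layers.
Mean rate = 15315.2 mm / 14417 years ≈ 1.062 mm/year.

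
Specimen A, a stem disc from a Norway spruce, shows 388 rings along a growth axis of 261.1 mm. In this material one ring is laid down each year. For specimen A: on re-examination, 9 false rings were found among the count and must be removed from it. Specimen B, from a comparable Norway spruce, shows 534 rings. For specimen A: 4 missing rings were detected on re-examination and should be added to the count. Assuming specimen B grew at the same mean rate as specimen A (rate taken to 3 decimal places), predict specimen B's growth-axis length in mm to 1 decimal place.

Specimen A: after corrections the count is 388 − 9 + 4 = 383 rings.
A: Extension rate ≈ 261.1 / 383 = 0.682 mm/yr.
Length of B = 0.682 × 534 = 364.2 mm.

364.2 mm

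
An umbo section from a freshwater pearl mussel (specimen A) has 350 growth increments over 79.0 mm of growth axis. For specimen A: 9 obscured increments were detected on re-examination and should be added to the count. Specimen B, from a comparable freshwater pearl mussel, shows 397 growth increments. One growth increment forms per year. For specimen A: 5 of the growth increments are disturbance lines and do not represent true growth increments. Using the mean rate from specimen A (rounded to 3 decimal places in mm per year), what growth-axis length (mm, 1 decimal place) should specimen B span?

88.5 mm

Specimen A: adjusted count: 350 − 5 + 9 = 354 growth increments.
A: Mean rate = 79.0 mm / 354 years ≈ 0.223 mm/year.
Length of B = 0.223 × 397 = 88.5 mm.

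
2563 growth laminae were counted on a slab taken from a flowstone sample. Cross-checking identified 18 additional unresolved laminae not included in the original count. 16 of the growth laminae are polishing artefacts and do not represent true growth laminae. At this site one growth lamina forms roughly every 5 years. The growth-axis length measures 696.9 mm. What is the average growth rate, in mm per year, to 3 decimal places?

After corrections the count is 2563 − 16 + 18 = 2565 growth laminae.
At 5 years per growth lamina, 2565 × 5 = 12825 years.
Mean rate = 696.9 mm / 12825 years ≈ 0.054 mm per year.

0.054 mm per year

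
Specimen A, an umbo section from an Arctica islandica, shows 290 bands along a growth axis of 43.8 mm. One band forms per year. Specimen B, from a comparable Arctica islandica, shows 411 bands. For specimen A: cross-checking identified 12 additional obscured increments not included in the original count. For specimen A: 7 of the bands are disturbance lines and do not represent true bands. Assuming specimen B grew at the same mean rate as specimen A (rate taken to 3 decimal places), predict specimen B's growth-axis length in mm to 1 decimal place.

60.8 mm

Specimen A: adjusted count: 290 − 7 + 12 = 295 bands.
A: Mean rate = 43.8 mm / 295 years ≈ 0.148 mm/yr.
B's length ≈ 0.148 × 411 = 60.8 mm.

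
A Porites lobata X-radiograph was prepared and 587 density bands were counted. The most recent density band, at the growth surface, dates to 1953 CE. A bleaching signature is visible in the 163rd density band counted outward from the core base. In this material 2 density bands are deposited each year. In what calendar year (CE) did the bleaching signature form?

Between density band 163 and the growth surface there are 587 − 163 = 424 density bands.
With 2 density bands per year, 424 / 2 = 212 years.
1953 − 212 = 1741 CE.

1741 CE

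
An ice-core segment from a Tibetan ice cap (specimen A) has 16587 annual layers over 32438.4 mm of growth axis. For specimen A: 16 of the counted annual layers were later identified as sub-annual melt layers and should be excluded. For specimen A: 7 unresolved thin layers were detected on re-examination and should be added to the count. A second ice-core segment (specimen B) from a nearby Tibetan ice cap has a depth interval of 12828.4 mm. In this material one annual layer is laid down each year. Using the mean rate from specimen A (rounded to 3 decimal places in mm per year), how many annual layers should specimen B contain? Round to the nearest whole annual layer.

6555 annual layers

Specimen A: adjusted count: 16587 − 16 + 7 = 16578 annual layers.
A: 32438.4 mm over 16578 years gives 32438.4 / 16578 ≈ 1.957 mm per year.
Specimen B: 12828.4 mm / 1.957 mm per year = 6555.14 years ≈ 6555 annual layers.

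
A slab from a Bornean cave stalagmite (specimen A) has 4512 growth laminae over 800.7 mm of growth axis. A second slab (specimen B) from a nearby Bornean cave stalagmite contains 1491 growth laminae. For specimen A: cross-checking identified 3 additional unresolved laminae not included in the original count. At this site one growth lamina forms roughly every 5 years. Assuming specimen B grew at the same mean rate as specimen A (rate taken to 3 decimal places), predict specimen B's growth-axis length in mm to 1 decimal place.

260.9 mm

Specimen A: after corrections the count is 4512 + 3 = 4515 growth laminae.
Specimen A: multiplying by 5 years per growth lamina: 4515 × 5 = 22575 years.
A: 800.7 mm over 22575 years gives 800.7 / 22575 ≈ 0.035 mm/yr.
Specimen B: at 5 years per growth lamina, 1491 × 5 = 7455 years. For B, 0.035 mm/year × 7455 years = 260.9 mm.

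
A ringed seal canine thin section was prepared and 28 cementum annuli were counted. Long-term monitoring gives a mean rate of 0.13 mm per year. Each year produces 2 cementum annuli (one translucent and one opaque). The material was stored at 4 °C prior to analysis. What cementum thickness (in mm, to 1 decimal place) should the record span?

1.8 mm

With 2 cementum annuli per year, 28 / 2 = 14 years.
14 years at 0.13 mm/year gives 0.13 × 14 = 1.8 mm.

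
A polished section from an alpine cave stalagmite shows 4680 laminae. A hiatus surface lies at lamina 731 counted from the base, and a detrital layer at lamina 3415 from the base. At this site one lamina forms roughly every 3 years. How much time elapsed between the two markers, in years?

8052 yr

3415 − 731 = 2684 laminae lie between the two events.
Multiplying by 3 years per lamina: 2684 × 3 = 8052 years.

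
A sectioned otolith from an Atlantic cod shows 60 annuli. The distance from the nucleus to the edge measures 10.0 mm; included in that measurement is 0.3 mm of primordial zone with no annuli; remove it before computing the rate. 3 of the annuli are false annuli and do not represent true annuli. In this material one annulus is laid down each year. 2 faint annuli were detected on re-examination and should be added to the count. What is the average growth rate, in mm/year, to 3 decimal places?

Adjusted count: 60 − 3 + 2 = 59 annuli.
Net length = 10.0 − 0.3 = 9.7 mm.
Extension rate ≈ 9.7 / 59 = 0.164 mm/year.

0.164 mm/year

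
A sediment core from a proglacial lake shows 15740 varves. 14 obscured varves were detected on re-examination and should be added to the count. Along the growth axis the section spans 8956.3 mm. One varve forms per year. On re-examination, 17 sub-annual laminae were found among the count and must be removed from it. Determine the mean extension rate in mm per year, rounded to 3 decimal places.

Correcting the raw count gives 15740 − 17 + 14 = 15737 true varves.
Mean rate = 8956.3 mm / 15737 years ≈ 0.569 mm per year.

0.569 mm per year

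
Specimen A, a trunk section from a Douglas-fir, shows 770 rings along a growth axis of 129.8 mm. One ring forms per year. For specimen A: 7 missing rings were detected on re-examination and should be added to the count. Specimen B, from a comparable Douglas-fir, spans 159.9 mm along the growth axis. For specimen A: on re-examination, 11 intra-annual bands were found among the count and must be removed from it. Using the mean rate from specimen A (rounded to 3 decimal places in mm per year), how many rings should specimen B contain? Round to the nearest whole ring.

Specimen A: correcting the raw count gives 770 − 11 + 7 = 766 true rings.
A: Extension rate ≈ 129.8 / 766 = 0.169 mm/yr.
B spans 159.9 / 0.169 = 946.15 years ≈ 946 rings.

946 rings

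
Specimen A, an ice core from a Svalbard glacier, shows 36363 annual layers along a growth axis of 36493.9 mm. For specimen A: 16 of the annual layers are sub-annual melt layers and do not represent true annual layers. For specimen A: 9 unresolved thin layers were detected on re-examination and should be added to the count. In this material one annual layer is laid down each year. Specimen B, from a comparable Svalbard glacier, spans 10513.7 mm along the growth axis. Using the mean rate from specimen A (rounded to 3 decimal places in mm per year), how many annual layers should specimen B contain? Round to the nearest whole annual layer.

Specimen A: after corrections the count is 36363 − 16 + 9 = 36356 annual layers.
A: Mean rate = 36493.9 mm / 36356 years ≈ 1.004 mm/yr.
Specimen B: 10513.7 mm / 1.004 mm per year = 10471.81 years ≈ 10472 annual layers.

10472 annual layers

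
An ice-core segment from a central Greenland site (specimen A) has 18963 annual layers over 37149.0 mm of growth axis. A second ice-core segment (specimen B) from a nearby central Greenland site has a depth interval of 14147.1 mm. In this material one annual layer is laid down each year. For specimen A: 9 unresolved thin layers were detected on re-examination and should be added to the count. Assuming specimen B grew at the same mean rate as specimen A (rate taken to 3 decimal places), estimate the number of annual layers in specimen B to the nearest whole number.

Specimen A: correcting the raw count gives 18963 + 9 = 18972 true annual layers.
A: Extension rate ≈ 37149.0 / 18972 = 1.958 mm/yr.
For B, 14147.1 / 1.958 = 7225.28 years ≈ 7225 annual layers.

7225 annual layers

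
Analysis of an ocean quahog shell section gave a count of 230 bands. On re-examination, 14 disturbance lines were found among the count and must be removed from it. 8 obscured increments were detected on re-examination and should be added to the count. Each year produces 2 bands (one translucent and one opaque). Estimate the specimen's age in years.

Adjusted count: 230 − 14 + 8 = 224 bands.
224 bands at 2 per year is 224 / 2 = 112 years.

112 years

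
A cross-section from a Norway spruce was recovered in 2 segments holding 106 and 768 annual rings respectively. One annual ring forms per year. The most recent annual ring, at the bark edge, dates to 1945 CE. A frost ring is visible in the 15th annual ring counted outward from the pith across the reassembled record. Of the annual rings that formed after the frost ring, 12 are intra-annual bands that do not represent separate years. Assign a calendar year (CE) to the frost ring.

Total annual rings = 106 + 768 = 874.
The frost ring sits at annual ring 15 from the pith, so 874 − 15 = 859 annual rings formed after it.
Removing the 12 false annual rings leaves 859 − 12 = 847 true annual rings beyond the frost ring.
1945 − 847 = 1098 CE.

1098 CE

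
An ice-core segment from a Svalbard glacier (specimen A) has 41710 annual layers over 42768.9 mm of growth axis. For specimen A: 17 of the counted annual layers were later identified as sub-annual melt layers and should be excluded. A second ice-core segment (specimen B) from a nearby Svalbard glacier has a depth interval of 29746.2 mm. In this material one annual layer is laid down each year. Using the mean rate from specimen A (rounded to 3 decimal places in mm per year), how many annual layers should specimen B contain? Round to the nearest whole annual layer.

28992 annual layers

Specimen A: true annual layer count = 41710 − 17 = 41693.
A: Mean rate = 42768.9 mm / 41693 years ≈ 1.026 mm per year.
For B, 29746.2 / 1.026 = 28992.40 years ≈ 28992 annual layers.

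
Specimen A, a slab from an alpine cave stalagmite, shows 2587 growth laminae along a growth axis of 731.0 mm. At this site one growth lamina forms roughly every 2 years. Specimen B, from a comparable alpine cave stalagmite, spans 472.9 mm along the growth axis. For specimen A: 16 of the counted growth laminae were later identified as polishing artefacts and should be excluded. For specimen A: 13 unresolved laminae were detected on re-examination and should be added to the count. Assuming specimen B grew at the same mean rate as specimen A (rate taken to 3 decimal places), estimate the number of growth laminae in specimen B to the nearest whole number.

1677 growth laminae

Specimen A: correcting the raw count gives 2587 − 16 + 13 = 2584 true growth laminae.
Specimen A: at 2 years per growth lamina, 2584 × 2 = 5168 years.
A: Extension rate ≈ 731.0 / 5168 = 0.141 mm per year.
For B, 472.9 / 0.141 = 3353.90 years; at 2 years per growth lamina that is 3353.90 / 2 ≈ 1677 growth laminae.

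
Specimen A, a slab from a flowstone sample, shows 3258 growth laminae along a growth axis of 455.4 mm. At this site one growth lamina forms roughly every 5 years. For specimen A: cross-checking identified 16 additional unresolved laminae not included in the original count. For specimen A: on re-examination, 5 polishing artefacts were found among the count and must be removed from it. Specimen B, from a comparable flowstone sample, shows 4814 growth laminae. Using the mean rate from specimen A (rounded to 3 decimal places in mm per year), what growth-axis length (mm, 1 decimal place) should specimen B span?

Specimen A: correcting the raw count gives 3258 − 5 + 16 = 3269 true growth laminae.
Specimen A: at 5 years per growth lamina, 3269 × 5 = 16345 years.
A: 455.4 mm over 16345 years gives 455.4 / 16345 ≈ 0.028 mm/year.
Specimen B: at 5 years per growth lamina, 4814 × 5 = 24070 years. Length of B = 0.028 × 24070 = 674.0 mm.

674.0 mm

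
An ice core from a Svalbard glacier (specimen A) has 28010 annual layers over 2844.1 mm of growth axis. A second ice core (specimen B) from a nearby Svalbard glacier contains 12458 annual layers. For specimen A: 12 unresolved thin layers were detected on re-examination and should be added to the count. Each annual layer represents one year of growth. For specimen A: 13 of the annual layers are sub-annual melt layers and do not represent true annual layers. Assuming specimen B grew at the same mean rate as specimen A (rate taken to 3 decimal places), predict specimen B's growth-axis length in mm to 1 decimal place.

Specimen A: after corrections the count is 28010 − 13 + 12 = 28009 annual layers.
A: 2844.1 mm over 28009 years gives 2844.1 / 28009 ≈ 0.102 mm/yr.
Length of B = 0.102 × 12458 = 1270.7 mm.

1270.7 mm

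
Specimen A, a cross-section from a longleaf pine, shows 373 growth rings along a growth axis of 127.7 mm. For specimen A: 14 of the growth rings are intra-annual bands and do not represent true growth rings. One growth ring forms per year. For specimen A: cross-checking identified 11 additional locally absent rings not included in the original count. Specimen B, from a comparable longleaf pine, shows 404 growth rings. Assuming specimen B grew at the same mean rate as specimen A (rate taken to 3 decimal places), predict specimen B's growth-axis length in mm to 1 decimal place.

Specimen A: true growth ring count = 373 − 14 + 11 = 370.
A: Mean rate = 127.7 mm / 370 years ≈ 0.345 mm per year.
Length of B = 0.345 × 404 = 139.4 mm.

139.4 mm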